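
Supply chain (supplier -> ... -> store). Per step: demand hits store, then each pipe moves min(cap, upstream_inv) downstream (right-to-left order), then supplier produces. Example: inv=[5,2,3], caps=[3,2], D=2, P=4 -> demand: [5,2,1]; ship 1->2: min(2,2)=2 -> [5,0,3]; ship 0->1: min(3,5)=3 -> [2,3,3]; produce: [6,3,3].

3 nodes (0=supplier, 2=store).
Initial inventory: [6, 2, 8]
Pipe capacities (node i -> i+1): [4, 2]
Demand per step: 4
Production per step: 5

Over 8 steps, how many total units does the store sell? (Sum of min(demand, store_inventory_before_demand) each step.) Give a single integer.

Step 1: sold=4 (running total=4) -> [7 4 6]
Step 2: sold=4 (running total=8) -> [8 6 4]
Step 3: sold=4 (running total=12) -> [9 8 2]
Step 4: sold=2 (running total=14) -> [10 10 2]
Step 5: sold=2 (running total=16) -> [11 12 2]
Step 6: sold=2 (running total=18) -> [12 14 2]
Step 7: sold=2 (running total=20) -> [13 16 2]
Step 8: sold=2 (running total=22) -> [14 18 2]

Answer: 22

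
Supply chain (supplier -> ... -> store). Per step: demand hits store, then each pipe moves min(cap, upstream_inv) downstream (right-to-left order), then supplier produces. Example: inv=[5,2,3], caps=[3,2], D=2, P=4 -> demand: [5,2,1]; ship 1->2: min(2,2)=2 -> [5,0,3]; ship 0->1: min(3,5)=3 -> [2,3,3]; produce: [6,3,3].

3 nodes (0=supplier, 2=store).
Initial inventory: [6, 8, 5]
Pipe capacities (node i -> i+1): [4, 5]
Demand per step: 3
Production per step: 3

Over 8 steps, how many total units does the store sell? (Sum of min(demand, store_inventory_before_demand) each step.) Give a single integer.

Step 1: sold=3 (running total=3) -> [5 7 7]
Step 2: sold=3 (running total=6) -> [4 6 9]
Step 3: sold=3 (running total=9) -> [3 5 11]
Step 4: sold=3 (running total=12) -> [3 3 13]
Step 5: sold=3 (running total=15) -> [3 3 13]
Step 6: sold=3 (running total=18) -> [3 3 13]
Step 7: sold=3 (running total=21) -> [3 3 13]
Step 8: sold=3 (running total=24) -> [3 3 13]

Answer: 24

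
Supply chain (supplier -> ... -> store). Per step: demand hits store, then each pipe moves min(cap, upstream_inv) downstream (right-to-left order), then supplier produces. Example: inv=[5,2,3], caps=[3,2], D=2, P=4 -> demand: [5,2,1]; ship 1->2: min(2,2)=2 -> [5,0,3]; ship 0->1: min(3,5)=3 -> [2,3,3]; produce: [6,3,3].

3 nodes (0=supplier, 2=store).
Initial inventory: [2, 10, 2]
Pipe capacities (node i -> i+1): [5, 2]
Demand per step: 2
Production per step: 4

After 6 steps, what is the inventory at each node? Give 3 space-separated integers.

Step 1: demand=2,sold=2 ship[1->2]=2 ship[0->1]=2 prod=4 -> inv=[4 10 2]
Step 2: demand=2,sold=2 ship[1->2]=2 ship[0->1]=4 prod=4 -> inv=[4 12 2]
Step 3: demand=2,sold=2 ship[1->2]=2 ship[0->1]=4 prod=4 -> inv=[4 14 2]
Step 4: demand=2,sold=2 ship[1->2]=2 ship[0->1]=4 prod=4 -> inv=[4 16 2]
Step 5: demand=2,sold=2 ship[1->2]=2 ship[0->1]=4 prod=4 -> inv=[4 18 2]
Step 6: demand=2,sold=2 ship[1->2]=2 ship[0->1]=4 prod=4 -> inv=[4 20 2]

4 20 2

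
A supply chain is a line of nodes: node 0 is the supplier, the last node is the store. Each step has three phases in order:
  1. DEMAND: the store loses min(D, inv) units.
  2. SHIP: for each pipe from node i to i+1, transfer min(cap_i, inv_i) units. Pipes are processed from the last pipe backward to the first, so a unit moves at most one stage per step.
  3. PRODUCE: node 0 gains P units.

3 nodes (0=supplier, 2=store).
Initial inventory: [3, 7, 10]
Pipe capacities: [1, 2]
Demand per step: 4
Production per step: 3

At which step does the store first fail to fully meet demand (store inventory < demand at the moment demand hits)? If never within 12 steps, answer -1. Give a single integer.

Step 1: demand=4,sold=4 ship[1->2]=2 ship[0->1]=1 prod=3 -> [5 6 8]
Step 2: demand=4,sold=4 ship[1->2]=2 ship[0->1]=1 prod=3 -> [7 5 6]
Step 3: demand=4,sold=4 ship[1->2]=2 ship[0->1]=1 prod=3 -> [9 4 4]
Step 4: demand=4,sold=4 ship[1->2]=2 ship[0->1]=1 prod=3 -> [11 3 2]
Step 5: demand=4,sold=2 ship[1->2]=2 ship[0->1]=1 prod=3 -> [13 2 2]
Step 6: demand=4,sold=2 ship[1->2]=2 ship[0->1]=1 prod=3 -> [15 1 2]
Step 7: demand=4,sold=2 ship[1->2]=1 ship[0->1]=1 prod=3 -> [17 1 1]
Step 8: demand=4,sold=1 ship[1->2]=1 ship[0->1]=1 prod=3 -> [19 1 1]
Step 9: demand=4,sold=1 ship[1->2]=1 ship[0->1]=1 prod=3 -> [21 1 1]
Step 10: demand=4,sold=1 ship[1->2]=1 ship[0->1]=1 prod=3 -> [23 1 1]
Step 11: demand=4,sold=1 ship[1->2]=1 ship[0->1]=1 prod=3 -> [25 1 1]
Step 12: demand=4,sold=1 ship[1->2]=1 ship[0->1]=1 prod=3 -> [27 1 1]
First stockout at step 5

5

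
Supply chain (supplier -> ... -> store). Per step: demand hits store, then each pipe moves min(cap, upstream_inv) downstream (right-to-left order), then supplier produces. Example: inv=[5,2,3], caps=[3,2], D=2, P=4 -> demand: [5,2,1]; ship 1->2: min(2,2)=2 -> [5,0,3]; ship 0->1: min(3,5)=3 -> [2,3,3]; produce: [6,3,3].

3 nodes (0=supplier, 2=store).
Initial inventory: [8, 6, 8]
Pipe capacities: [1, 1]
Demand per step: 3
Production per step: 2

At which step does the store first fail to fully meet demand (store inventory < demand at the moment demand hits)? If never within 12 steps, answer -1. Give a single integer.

Step 1: demand=3,sold=3 ship[1->2]=1 ship[0->1]=1 prod=2 -> [9 6 6]
Step 2: demand=3,sold=3 ship[1->2]=1 ship[0->1]=1 prod=2 -> [10 6 4]
Step 3: demand=3,sold=3 ship[1->2]=1 ship[0->1]=1 prod=2 -> [11 6 2]
Step 4: demand=3,sold=2 ship[1->2]=1 ship[0->1]=1 prod=2 -> [12 6 1]
Step 5: demand=3,sold=1 ship[1->2]=1 ship[0->1]=1 prod=2 -> [13 6 1]
Step 6: demand=3,sold=1 ship[1->2]=1 ship[0->1]=1 prod=2 -> [14 6 1]
Step 7: demand=3,sold=1 ship[1->2]=1 ship[0->1]=1 prod=2 -> [15 6 1]
Step 8: demand=3,sold=1 ship[1->2]=1 ship[0->1]=1 prod=2 -> [16 6 1]
Step 9: demand=3,sold=1 ship[1->2]=1 ship[0->1]=1 prod=2 -> [17 6 1]
Step 10: demand=3,sold=1 ship[1->2]=1 ship[0->1]=1 prod=2 -> [18 6 1]
Step 11: demand=3,sold=1 ship[1->2]=1 ship[0->1]=1 prod=2 -> [19 6 1]
Step 12: demand=3,sold=1 ship[1->2]=1 ship[0->1]=1 prod=2 -> [20 6 1]
First stockout at step 4

4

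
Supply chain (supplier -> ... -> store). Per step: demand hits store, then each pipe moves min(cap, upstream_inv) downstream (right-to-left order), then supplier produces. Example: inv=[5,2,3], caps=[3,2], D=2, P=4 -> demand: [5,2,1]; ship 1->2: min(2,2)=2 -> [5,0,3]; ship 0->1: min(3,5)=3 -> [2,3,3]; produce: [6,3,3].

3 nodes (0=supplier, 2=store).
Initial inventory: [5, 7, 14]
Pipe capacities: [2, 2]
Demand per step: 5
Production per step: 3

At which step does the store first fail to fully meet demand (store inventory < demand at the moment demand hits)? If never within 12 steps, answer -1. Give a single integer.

Step 1: demand=5,sold=5 ship[1->2]=2 ship[0->1]=2 prod=3 -> [6 7 11]
Step 2: demand=5,sold=5 ship[1->2]=2 ship[0->1]=2 prod=3 -> [7 7 8]
Step 3: demand=5,sold=5 ship[1->2]=2 ship[0->1]=2 prod=3 -> [8 7 5]
Step 4: demand=5,sold=5 ship[1->2]=2 ship[0->1]=2 prod=3 -> [9 7 2]
Step 5: demand=5,sold=2 ship[1->2]=2 ship[0->1]=2 prod=3 -> [10 7 2]
Step 6: demand=5,sold=2 ship[1->2]=2 ship[0->1]=2 prod=3 -> [11 7 2]
Step 7: demand=5,sold=2 ship[1->2]=2 ship[0->1]=2 prod=3 -> [12 7 2]
Step 8: demand=5,sold=2 ship[1->2]=2 ship[0->1]=2 prod=3 -> [13 7 2]
Step 9: demand=5,sold=2 ship[1->2]=2 ship[0->1]=2 prod=3 -> [14 7 2]
Step 10: demand=5,sold=2 ship[1->2]=2 ship[0->1]=2 prod=3 -> [15 7 2]
Step 11: demand=5,sold=2 ship[1->2]=2 ship[0->1]=2 prod=3 -> [16 7 2]
Step 12: demand=5,sold=2 ship[1->2]=2 ship[0->1]=2 prod=3 -> [17 7 2]
First stockout at step 5

5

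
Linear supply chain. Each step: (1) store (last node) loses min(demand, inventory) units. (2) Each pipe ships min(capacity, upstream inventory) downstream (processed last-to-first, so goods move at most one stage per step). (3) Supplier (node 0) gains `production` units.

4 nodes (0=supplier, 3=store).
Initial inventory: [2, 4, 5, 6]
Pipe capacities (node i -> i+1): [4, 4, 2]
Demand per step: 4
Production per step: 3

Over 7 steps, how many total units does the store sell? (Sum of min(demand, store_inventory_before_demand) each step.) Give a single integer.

Step 1: sold=4 (running total=4) -> [3 2 7 4]
Step 2: sold=4 (running total=8) -> [3 3 7 2]
Step 3: sold=2 (running total=10) -> [3 3 8 2]
Step 4: sold=2 (running total=12) -> [3 3 9 2]
Step 5: sold=2 (running total=14) -> [3 3 10 2]
Step 6: sold=2 (running total=16) -> [3 3 11 2]
Step 7: sold=2 (running total=18) -> [3 3 12 2]

Answer: 18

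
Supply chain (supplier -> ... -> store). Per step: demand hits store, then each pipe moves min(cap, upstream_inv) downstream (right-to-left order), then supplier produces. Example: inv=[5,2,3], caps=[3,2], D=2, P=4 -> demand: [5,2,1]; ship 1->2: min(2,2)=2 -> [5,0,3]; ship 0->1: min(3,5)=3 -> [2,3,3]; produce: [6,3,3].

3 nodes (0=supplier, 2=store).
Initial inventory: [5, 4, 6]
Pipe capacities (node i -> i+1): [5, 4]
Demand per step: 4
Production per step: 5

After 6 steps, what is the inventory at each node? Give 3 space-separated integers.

Step 1: demand=4,sold=4 ship[1->2]=4 ship[0->1]=5 prod=5 -> inv=[5 5 6]
Step 2: demand=4,sold=4 ship[1->2]=4 ship[0->1]=5 prod=5 -> inv=[5 6 6]
Step 3: demand=4,sold=4 ship[1->2]=4 ship[0->1]=5 prod=5 -> inv=[5 7 6]
Step 4: demand=4,sold=4 ship[1->2]=4 ship[0->1]=5 prod=5 -> inv=[5 8 6]
Step 5: demand=4,sold=4 ship[1->2]=4 ship[0->1]=5 prod=5 -> inv=[5 9 6]
Step 6: demand=4,sold=4 ship[1->2]=4 ship[0->1]=5 prod=5 -> inv=[5 10 6]

5 10 6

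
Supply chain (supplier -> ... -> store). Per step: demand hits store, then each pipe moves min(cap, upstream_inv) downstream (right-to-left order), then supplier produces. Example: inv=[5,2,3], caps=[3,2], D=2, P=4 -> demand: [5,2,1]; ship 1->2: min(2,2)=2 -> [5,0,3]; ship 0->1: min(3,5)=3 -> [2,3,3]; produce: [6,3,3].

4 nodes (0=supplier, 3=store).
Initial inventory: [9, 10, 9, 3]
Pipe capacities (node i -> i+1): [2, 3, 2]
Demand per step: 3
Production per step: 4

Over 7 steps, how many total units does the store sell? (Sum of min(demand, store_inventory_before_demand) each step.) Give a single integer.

Step 1: sold=3 (running total=3) -> [11 9 10 2]
Step 2: sold=2 (running total=5) -> [13 8 11 2]
Step 3: sold=2 (running total=7) -> [15 7 12 2]
Step 4: sold=2 (running total=9) -> [17 6 13 2]
Step 5: sold=2 (running total=11) -> [19 5 14 2]
Step 6: sold=2 (running total=13) -> [21 4 15 2]
Step 7: sold=2 (running total=15) -> [23 3 16 2]

Answer: 15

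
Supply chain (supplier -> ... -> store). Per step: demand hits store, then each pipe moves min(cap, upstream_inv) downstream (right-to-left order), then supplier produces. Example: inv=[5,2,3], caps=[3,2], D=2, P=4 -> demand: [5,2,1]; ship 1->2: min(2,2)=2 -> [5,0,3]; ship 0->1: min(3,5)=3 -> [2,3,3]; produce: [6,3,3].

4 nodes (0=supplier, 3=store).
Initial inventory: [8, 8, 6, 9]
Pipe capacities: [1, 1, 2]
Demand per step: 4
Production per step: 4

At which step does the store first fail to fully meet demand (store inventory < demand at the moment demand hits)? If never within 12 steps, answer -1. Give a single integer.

Step 1: demand=4,sold=4 ship[2->3]=2 ship[1->2]=1 ship[0->1]=1 prod=4 -> [11 8 5 7]
Step 2: demand=4,sold=4 ship[2->3]=2 ship[1->2]=1 ship[0->1]=1 prod=4 -> [14 8 4 5]
Step 3: demand=4,sold=4 ship[2->3]=2 ship[1->2]=1 ship[0->1]=1 prod=4 -> [17 8 3 3]
Step 4: demand=4,sold=3 ship[2->3]=2 ship[1->2]=1 ship[0->1]=1 prod=4 -> [20 8 2 2]
Step 5: demand=4,sold=2 ship[2->3]=2 ship[1->2]=1 ship[0->1]=1 prod=4 -> [23 8 1 2]
Step 6: demand=4,sold=2 ship[2->3]=1 ship[1->2]=1 ship[0->1]=1 prod=4 -> [26 8 1 1]
Step 7: demand=4,sold=1 ship[2->3]=1 ship[1->2]=1 ship[0->1]=1 prod=4 -> [29 8 1 1]
Step 8: demand=4,sold=1 ship[2->3]=1 ship[1->2]=1 ship[0->1]=1 prod=4 -> [32 8 1 1]
Step 9: demand=4,sold=1 ship[2->3]=1 ship[1->2]=1 ship[0->1]=1 prod=4 -> [35 8 1 1]
Step 10: demand=4,sold=1 ship[2->3]=1 ship[1->2]=1 ship[0->1]=1 prod=4 -> [38 8 1 1]
Step 11: demand=4,sold=1 ship[2->3]=1 ship[1->2]=1 ship[0->1]=1 prod=4 -> [41 8 1 1]
Step 12: demand=4,sold=1 ship[2->3]=1 ship[1->2]=1 ship[0->1]=1 prod=4 -> [44 8 1 1]
First stockout at step 4

4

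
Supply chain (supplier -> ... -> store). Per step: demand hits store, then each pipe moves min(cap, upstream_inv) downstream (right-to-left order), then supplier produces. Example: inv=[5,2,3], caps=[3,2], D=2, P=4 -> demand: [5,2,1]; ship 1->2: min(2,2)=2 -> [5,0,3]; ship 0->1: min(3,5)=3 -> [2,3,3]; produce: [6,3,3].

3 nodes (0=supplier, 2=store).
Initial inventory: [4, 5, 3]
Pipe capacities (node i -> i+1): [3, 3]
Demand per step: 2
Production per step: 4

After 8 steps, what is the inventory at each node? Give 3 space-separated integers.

Step 1: demand=2,sold=2 ship[1->2]=3 ship[0->1]=3 prod=4 -> inv=[5 5 4]
Step 2: demand=2,sold=2 ship[1->2]=3 ship[0->1]=3 prod=4 -> inv=[6 5 5]
Step 3: demand=2,sold=2 ship[1->2]=3 ship[0->1]=3 prod=4 -> inv=[7 5 6]
Step 4: demand=2,sold=2 ship[1->2]=3 ship[0->1]=3 prod=4 -> inv=[8 5 7]
Step 5: demand=2,sold=2 ship[1->2]=3 ship[0->1]=3 prod=4 -> inv=[9 5 8]
Step 6: demand=2,sold=2 ship[1->2]=3 ship[0->1]=3 prod=4 -> inv=[10 5 9]
Step 7: demand=2,sold=2 ship[1->2]=3 ship[0->1]=3 prod=4 -> inv=[11 5 10]
Step 8: demand=2,sold=2 ship[1->2]=3 ship[0->1]=3 prod=4 -> inv=[12 5 11]

12 5 11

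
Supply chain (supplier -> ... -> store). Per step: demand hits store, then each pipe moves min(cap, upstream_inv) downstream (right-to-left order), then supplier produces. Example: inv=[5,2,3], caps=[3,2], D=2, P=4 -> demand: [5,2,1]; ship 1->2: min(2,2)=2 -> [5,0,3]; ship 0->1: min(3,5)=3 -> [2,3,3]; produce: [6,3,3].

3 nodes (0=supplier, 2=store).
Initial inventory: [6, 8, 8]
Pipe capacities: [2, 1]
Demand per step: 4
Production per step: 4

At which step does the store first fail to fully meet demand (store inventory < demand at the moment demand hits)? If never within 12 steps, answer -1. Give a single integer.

Step 1: demand=4,sold=4 ship[1->2]=1 ship[0->1]=2 prod=4 -> [8 9 5]
Step 2: demand=4,sold=4 ship[1->2]=1 ship[0->1]=2 prod=4 -> [10 10 2]
Step 3: demand=4,sold=2 ship[1->2]=1 ship[0->1]=2 prod=4 -> [12 11 1]
Step 4: demand=4,sold=1 ship[1->2]=1 ship[0->1]=2 prod=4 -> [14 12 1]
Step 5: demand=4,sold=1 ship[1->2]=1 ship[0->1]=2 prod=4 -> [16 13 1]
Step 6: demand=4,sold=1 ship[1->2]=1 ship[0->1]=2 prod=4 -> [18 14 1]
Step 7: demand=4,sold=1 ship[1->2]=1 ship[0->1]=2 prod=4 -> [20 15 1]
Step 8: demand=4,sold=1 ship[1->2]=1 ship[0->1]=2 prod=4 -> [22 16 1]
Step 9: demand=4,sold=1 ship[1->2]=1 ship[0->1]=2 prod=4 -> [24 17 1]
Step 10: demand=4,sold=1 ship[1->2]=1 ship[0->1]=2 prod=4 -> [26 18 1]
Step 11: demand=4,sold=1 ship[1->2]=1 ship[0->1]=2 prod=4 -> [28 19 1]
Step 12: demand=4,sold=1 ship[1->2]=1 ship[0->1]=2 prod=4 -> [30 20 1]
First stockout at step 3

3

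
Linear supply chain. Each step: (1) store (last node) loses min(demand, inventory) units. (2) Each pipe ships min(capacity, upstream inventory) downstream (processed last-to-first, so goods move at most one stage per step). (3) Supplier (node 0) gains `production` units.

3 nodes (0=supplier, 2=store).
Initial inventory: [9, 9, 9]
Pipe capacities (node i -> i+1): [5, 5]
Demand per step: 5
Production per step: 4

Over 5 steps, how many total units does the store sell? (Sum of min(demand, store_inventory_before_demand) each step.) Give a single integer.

Step 1: sold=5 (running total=5) -> [8 9 9]
Step 2: sold=5 (running total=10) -> [7 9 9]
Step 3: sold=5 (running total=15) -> [6 9 9]
Step 4: sold=5 (running total=20) -> [5 9 9]
Step 5: sold=5 (running total=25) -> [4 9 9]

Answer: 25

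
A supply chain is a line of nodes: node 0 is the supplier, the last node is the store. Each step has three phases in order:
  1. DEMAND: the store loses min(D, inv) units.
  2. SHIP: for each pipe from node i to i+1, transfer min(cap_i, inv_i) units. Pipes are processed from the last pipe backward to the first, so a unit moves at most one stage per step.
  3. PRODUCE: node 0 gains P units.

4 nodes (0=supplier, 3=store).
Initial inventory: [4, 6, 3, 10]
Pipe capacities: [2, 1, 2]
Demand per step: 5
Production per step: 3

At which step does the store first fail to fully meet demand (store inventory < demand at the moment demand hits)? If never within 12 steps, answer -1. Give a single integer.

Step 1: demand=5,sold=5 ship[2->3]=2 ship[1->2]=1 ship[0->1]=2 prod=3 -> [5 7 2 7]
Step 2: demand=5,sold=5 ship[2->3]=2 ship[1->2]=1 ship[0->1]=2 prod=3 -> [6 8 1 4]
Step 3: demand=5,sold=4 ship[2->3]=1 ship[1->2]=1 ship[0->1]=2 prod=3 -> [7 9 1 1]
Step 4: demand=5,sold=1 ship[2->3]=1 ship[1->2]=1 ship[0->1]=2 prod=3 -> [8 10 1 1]
Step 5: demand=5,sold=1 ship[2->3]=1 ship[1->2]=1 ship[0->1]=2 prod=3 -> [9 11 1 1]
Step 6: demand=5,sold=1 ship[2->3]=1 ship[1->2]=1 ship[0->1]=2 prod=3 -> [10 12 1 1]
Step 7: demand=5,sold=1 ship[2->3]=1 ship[1->2]=1 ship[0->1]=2 prod=3 -> [11 13 1 1]
Step 8: demand=5,sold=1 ship[2->3]=1 ship[1->2]=1 ship[0->1]=2 prod=3 -> [12 14 1 1]
Step 9: demand=5,sold=1 ship[2->3]=1 ship[1->2]=1 ship[0->1]=2 prod=3 -> [13 15 1 1]
Step 10: demand=5,sold=1 ship[2->3]=1 ship[1->2]=1 ship[0->1]=2 prod=3 -> [14 16 1 1]
Step 11: demand=5,sold=1 ship[2->3]=1 ship[1->2]=1 ship[0->1]=2 prod=3 -> [15 17 1 1]
Step 12: demand=5,sold=1 ship[2->3]=1 ship[1->2]=1 ship[0->1]=2 prod=3 -> [16 18 1 1]
First stockout at step 3

3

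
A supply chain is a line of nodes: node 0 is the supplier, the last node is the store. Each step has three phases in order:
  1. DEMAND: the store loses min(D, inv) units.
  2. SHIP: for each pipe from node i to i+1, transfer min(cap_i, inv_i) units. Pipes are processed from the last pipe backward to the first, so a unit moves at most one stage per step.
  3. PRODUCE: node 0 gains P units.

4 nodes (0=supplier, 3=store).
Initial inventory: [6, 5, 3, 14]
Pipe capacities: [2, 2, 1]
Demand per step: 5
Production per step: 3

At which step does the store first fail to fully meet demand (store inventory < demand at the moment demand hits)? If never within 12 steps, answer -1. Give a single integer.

Step 1: demand=5,sold=5 ship[2->3]=1 ship[1->2]=2 ship[0->1]=2 prod=3 -> [7 5 4 10]
Step 2: demand=5,sold=5 ship[2->3]=1 ship[1->2]=2 ship[0->1]=2 prod=3 -> [8 5 5 6]
Step 3: demand=5,sold=5 ship[2->3]=1 ship[1->2]=2 ship[0->1]=2 prod=3 -> [9 5 6 2]
Step 4: demand=5,sold=2 ship[2->3]=1 ship[1->2]=2 ship[0->1]=2 prod=3 -> [10 5 7 1]
Step 5: demand=5,sold=1 ship[2->3]=1 ship[1->2]=2 ship[0->1]=2 prod=3 -> [11 5 8 1]
Step 6: demand=5,sold=1 ship[2->3]=1 ship[1->2]=2 ship[0->1]=2 prod=3 -> [12 5 9 1]
Step 7: demand=5,sold=1 ship[2->3]=1 ship[1->2]=2 ship[0->1]=2 prod=3 -> [13 5 10 1]
Step 8: demand=5,sold=1 ship[2->3]=1 ship[1->2]=2 ship[0->1]=2 prod=3 -> [14 5 11 1]
Step 9: demand=5,sold=1 ship[2->3]=1 ship[1->2]=2 ship[0->1]=2 prod=3 -> [15 5 12 1]
Step 10: demand=5,sold=1 ship[2->3]=1 ship[1->2]=2 ship[0->1]=2 prod=3 -> [16 5 13 1]
Step 11: demand=5,sold=1 ship[2->3]=1 ship[1->2]=2 ship[0->1]=2 prod=3 -> [17 5 14 1]
Step 12: demand=5,sold=1 ship[2->3]=1 ship[1->2]=2 ship[0->1]=2 prod=3 -> [18 5 15 1]
First stockout at step 4

4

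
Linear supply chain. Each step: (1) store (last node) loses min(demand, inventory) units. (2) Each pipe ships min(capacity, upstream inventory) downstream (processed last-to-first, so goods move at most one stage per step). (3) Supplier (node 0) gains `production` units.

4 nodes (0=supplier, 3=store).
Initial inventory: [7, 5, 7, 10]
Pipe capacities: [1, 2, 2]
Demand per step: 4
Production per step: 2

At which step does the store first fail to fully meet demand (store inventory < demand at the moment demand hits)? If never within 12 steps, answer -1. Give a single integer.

Step 1: demand=4,sold=4 ship[2->3]=2 ship[1->2]=2 ship[0->1]=1 prod=2 -> [8 4 7 8]
Step 2: demand=4,sold=4 ship[2->3]=2 ship[1->2]=2 ship[0->1]=1 prod=2 -> [9 3 7 6]
Step 3: demand=4,sold=4 ship[2->3]=2 ship[1->2]=2 ship[0->1]=1 prod=2 -> [10 2 7 4]
Step 4: demand=4,sold=4 ship[2->3]=2 ship[1->2]=2 ship[0->1]=1 prod=2 -> [11 1 7 2]
Step 5: demand=4,sold=2 ship[2->3]=2 ship[1->2]=1 ship[0->1]=1 prod=2 -> [12 1 6 2]
Step 6: demand=4,sold=2 ship[2->3]=2 ship[1->2]=1 ship[0->1]=1 prod=2 -> [13 1 5 2]
Step 7: demand=4,sold=2 ship[2->3]=2 ship[1->2]=1 ship[0->1]=1 prod=2 -> [14 1 4 2]
Step 8: demand=4,sold=2 ship[2->3]=2 ship[1->2]=1 ship[0->1]=1 prod=2 -> [15 1 3 2]
Step 9: demand=4,sold=2 ship[2->3]=2 ship[1->2]=1 ship[0->1]=1 prod=2 -> [16 1 2 2]
Step 10: demand=4,sold=2 ship[2->3]=2 ship[1->2]=1 ship[0->1]=1 prod=2 -> [17 1 1 2]
Step 11: demand=4,sold=2 ship[2->3]=1 ship[1->2]=1 ship[0->1]=1 prod=2 -> [18 1 1 1]
Step 12: demand=4,sold=1 ship[2->3]=1 ship[1->2]=1 ship[0->1]=1 prod=2 -> [19 1 1 1]
First stockout at step 5

5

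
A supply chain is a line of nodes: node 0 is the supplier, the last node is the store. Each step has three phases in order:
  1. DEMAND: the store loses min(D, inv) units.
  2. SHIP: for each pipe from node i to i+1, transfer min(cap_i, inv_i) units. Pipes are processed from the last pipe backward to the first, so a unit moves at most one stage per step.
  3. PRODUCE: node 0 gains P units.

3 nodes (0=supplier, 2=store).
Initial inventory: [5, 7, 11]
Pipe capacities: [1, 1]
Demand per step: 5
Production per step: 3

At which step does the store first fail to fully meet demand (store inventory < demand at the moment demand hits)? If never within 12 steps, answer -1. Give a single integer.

Step 1: demand=5,sold=5 ship[1->2]=1 ship[0->1]=1 prod=3 -> [7 7 7]
Step 2: demand=5,sold=5 ship[1->2]=1 ship[0->1]=1 prod=3 -> [9 7 3]
Step 3: demand=5,sold=3 ship[1->2]=1 ship[0->1]=1 prod=3 -> [11 7 1]
Step 4: demand=5,sold=1 ship[1->2]=1 ship[0->1]=1 prod=3 -> [13 7 1]
Step 5: demand=5,sold=1 ship[1->2]=1 ship[0->1]=1 prod=3 -> [15 7 1]
Step 6: demand=5,sold=1 ship[1->2]=1 ship[0->1]=1 prod=3 -> [17 7 1]
Step 7: demand=5,sold=1 ship[1->2]=1 ship[0->1]=1 prod=3 -> [19 7 1]
Step 8: demand=5,sold=1 ship[1->2]=1 ship[0->1]=1 prod=3 -> [21 7 1]
Step 9: demand=5,sold=1 ship[1->2]=1 ship[0->1]=1 prod=3 -> [23 7 1]
Step 10: demand=5,sold=1 ship[1->2]=1 ship[0->1]=1 prod=3 -> [25 7 1]
Step 11: demand=5,sold=1 ship[1->2]=1 ship[0->1]=1 prod=3 -> [27 7 1]
Step 12: demand=5,sold=1 ship[1->2]=1 ship[0->1]=1 prod=3 -> [29 7 1]
First stockout at step 3

3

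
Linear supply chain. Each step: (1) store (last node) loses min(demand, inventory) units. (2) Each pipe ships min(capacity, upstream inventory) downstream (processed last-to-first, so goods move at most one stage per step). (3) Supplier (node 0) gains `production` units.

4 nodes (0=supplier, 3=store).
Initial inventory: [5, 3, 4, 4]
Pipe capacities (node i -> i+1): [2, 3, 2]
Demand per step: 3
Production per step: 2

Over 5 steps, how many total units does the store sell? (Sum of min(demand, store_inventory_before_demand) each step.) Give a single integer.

Answer: 12

Derivation:
Step 1: sold=3 (running total=3) -> [5 2 5 3]
Step 2: sold=3 (running total=6) -> [5 2 5 2]
Step 3: sold=2 (running total=8) -> [5 2 5 2]
Step 4: sold=2 (running total=10) -> [5 2 5 2]
Step 5: sold=2 (running total=12) -> [5 2 5 2]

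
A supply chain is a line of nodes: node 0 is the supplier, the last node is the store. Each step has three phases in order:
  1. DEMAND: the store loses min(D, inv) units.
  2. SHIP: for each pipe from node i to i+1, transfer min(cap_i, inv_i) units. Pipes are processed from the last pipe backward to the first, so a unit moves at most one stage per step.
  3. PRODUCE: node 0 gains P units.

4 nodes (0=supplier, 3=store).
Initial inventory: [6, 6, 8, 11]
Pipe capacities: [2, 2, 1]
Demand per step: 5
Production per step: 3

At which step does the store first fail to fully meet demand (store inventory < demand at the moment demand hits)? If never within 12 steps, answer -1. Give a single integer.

Step 1: demand=5,sold=5 ship[2->3]=1 ship[1->2]=2 ship[0->1]=2 prod=3 -> [7 6 9 7]
Step 2: demand=5,sold=5 ship[2->3]=1 ship[1->2]=2 ship[0->1]=2 prod=3 -> [8 6 10 3]
Step 3: demand=5,sold=3 ship[2->3]=1 ship[1->2]=2 ship[0->1]=2 prod=3 -> [9 6 11 1]
Step 4: demand=5,sold=1 ship[2->3]=1 ship[1->2]=2 ship[0->1]=2 prod=3 -> [10 6 12 1]
Step 5: demand=5,sold=1 ship[2->3]=1 ship[1->2]=2 ship[0->1]=2 prod=3 -> [11 6 13 1]
Step 6: demand=5,sold=1 ship[2->3]=1 ship[1->2]=2 ship[0->1]=2 prod=3 -> [12 6 14 1]
Step 7: demand=5,sold=1 ship[2->3]=1 ship[1->2]=2 ship[0->1]=2 prod=3 -> [13 6 15 1]
Step 8: demand=5,sold=1 ship[2->3]=1 ship[1->2]=2 ship[0->1]=2 prod=3 -> [14 6 16 1]
Step 9: demand=5,sold=1 ship[2->3]=1 ship[1->2]=2 ship[0->1]=2 prod=3 -> [15 6 17 1]
Step 10: demand=5,sold=1 ship[2->3]=1 ship[1->2]=2 ship[0->1]=2 prod=3 -> [16 6 18 1]
Step 11: demand=5,sold=1 ship[2->3]=1 ship[1->2]=2 ship[0->1]=2 prod=3 -> [17 6 19 1]
Step 12: demand=5,sold=1 ship[2->3]=1 ship[1->2]=2 ship[0->1]=2 prod=3 -> [18 6 20 1]
First stockout at step 3

3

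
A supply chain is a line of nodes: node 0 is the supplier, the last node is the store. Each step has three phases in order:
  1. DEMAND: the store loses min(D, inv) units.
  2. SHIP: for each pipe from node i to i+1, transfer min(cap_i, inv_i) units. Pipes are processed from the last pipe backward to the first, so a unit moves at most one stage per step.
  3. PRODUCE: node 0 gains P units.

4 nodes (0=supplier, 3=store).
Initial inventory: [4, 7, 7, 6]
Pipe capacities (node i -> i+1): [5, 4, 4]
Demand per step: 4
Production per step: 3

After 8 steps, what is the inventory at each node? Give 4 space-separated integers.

Step 1: demand=4,sold=4 ship[2->3]=4 ship[1->2]=4 ship[0->1]=4 prod=3 -> inv=[3 7 7 6]
Step 2: demand=4,sold=4 ship[2->3]=4 ship[1->2]=4 ship[0->1]=3 prod=3 -> inv=[3 6 7 6]
Step 3: demand=4,sold=4 ship[2->3]=4 ship[1->2]=4 ship[0->1]=3 prod=3 -> inv=[3 5 7 6]
Step 4: demand=4,sold=4 ship[2->3]=4 ship[1->2]=4 ship[0->1]=3 prod=3 -> inv=[3 4 7 6]
Step 5: demand=4,sold=4 ship[2->3]=4 ship[1->2]=4 ship[0->1]=3 prod=3 -> inv=[3 3 7 6]
Step 6: demand=4,sold=4 ship[2->3]=4 ship[1->2]=3 ship[0->1]=3 prod=3 -> inv=[3 3 6 6]
Step 7: demand=4,sold=4 ship[2->3]=4 ship[1->2]=3 ship[0->1]=3 prod=3 -> inv=[3 3 5 6]
Step 8: demand=4,sold=4 ship[2->3]=4 ship[1->2]=3 ship[0->1]=3 prod=3 -> inv=[3 3 4 6]

3 3 4 6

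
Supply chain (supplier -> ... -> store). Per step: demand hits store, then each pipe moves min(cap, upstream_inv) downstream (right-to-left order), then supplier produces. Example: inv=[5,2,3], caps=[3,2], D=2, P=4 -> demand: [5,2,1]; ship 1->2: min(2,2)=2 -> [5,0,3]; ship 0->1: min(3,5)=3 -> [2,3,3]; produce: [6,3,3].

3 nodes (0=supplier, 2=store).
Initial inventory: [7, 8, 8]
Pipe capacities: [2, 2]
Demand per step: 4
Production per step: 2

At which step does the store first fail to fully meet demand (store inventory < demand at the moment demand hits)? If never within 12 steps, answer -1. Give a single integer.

Step 1: demand=4,sold=4 ship[1->2]=2 ship[0->1]=2 prod=2 -> [7 8 6]
Step 2: demand=4,sold=4 ship[1->2]=2 ship[0->1]=2 prod=2 -> [7 8 4]
Step 3: demand=4,sold=4 ship[1->2]=2 ship[0->1]=2 prod=2 -> [7 8 2]
Step 4: demand=4,sold=2 ship[1->2]=2 ship[0->1]=2 prod=2 -> [7 8 2]
Step 5: demand=4,sold=2 ship[1->2]=2 ship[0->1]=2 prod=2 -> [7 8 2]
Step 6: demand=4,sold=2 ship[1->2]=2 ship[0->1]=2 prod=2 -> [7 8 2]
Step 7: demand=4,sold=2 ship[1->2]=2 ship[0->1]=2 prod=2 -> [7 8 2]
Step 8: demand=4,sold=2 ship[1->2]=2 ship[0->1]=2 prod=2 -> [7 8 2]
Step 9: demand=4,sold=2 ship[1->2]=2 ship[0->1]=2 prod=2 -> [7 8 2]
Step 10: demand=4,sold=2 ship[1->2]=2 ship[0->1]=2 prod=2 -> [7 8 2]
Step 11: demand=4,sold=2 ship[1->2]=2 ship[0->1]=2 prod=2 -> [7 8 2]
Step 12: demand=4,sold=2 ship[1->2]=2 ship[0->1]=2 prod=2 -> [7 8 2]
First stockout at step 4

4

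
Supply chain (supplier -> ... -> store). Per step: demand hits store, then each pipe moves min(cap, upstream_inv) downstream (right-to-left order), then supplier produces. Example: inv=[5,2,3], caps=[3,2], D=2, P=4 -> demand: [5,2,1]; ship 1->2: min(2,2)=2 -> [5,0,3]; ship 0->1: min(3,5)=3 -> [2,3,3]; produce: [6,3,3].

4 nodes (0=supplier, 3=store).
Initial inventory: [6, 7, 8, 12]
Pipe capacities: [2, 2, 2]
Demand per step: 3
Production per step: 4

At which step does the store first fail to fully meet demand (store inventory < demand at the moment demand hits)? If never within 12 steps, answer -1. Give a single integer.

Step 1: demand=3,sold=3 ship[2->3]=2 ship[1->2]=2 ship[0->1]=2 prod=4 -> [8 7 8 11]
Step 2: demand=3,sold=3 ship[2->3]=2 ship[1->2]=2 ship[0->1]=2 prod=4 -> [10 7 8 10]
Step 3: demand=3,sold=3 ship[2->3]=2 ship[1->2]=2 ship[0->1]=2 prod=4 -> [12 7 8 9]
Step 4: demand=3,sold=3 ship[2->3]=2 ship[1->2]=2 ship[0->1]=2 prod=4 -> [14 7 8 8]
Step 5: demand=3,sold=3 ship[2->3]=2 ship[1->2]=2 ship[0->1]=2 prod=4 -> [16 7 8 7]
Step 6: demand=3,sold=3 ship[2->3]=2 ship[1->2]=2 ship[0->1]=2 prod=4 -> [18 7 8 6]
Step 7: demand=3,sold=3 ship[2->3]=2 ship[1->2]=2 ship[0->1]=2 prod=4 -> [20 7 8 5]
Step 8: demand=3,sold=3 ship[2->3]=2 ship[1->2]=2 ship[0->1]=2 prod=4 -> [22 7 8 4]
Step 9: demand=3,sold=3 ship[2->3]=2 ship[1->2]=2 ship[0->1]=2 prod=4 -> [24 7 8 3]
Step 10: demand=3,sold=3 ship[2->3]=2 ship[1->2]=2 ship[0->1]=2 prod=4 -> [26 7 8 2]
Step 11: demand=3,sold=2 ship[2->3]=2 ship[1->2]=2 ship[0->1]=2 prod=4 -> [28 7 8 2]
Step 12: demand=3,sold=2 ship[2->3]=2 ship[1->2]=2 ship[0->1]=2 prod=4 -> [30 7 8 2]
First stockout at step 11

11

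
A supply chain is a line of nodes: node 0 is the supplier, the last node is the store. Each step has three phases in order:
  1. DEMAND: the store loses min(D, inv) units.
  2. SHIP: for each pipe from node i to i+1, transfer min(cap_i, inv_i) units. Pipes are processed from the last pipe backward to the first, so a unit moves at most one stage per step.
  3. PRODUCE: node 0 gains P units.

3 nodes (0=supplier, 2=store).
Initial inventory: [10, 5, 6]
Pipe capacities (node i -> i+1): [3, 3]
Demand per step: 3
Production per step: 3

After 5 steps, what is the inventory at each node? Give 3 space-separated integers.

Step 1: demand=3,sold=3 ship[1->2]=3 ship[0->1]=3 prod=3 -> inv=[10 5 6]
Step 2: demand=3,sold=3 ship[1->2]=3 ship[0->1]=3 prod=3 -> inv=[10 5 6]
Step 3: demand=3,sold=3 ship[1->2]=3 ship[0->1]=3 prod=3 -> inv=[10 5 6]
Step 4: demand=3,sold=3 ship[1->2]=3 ship[0->1]=3 prod=3 -> inv=[10 5 6]
Step 5: demand=3,sold=3 ship[1->2]=3 ship[0->1]=3 prod=3 -> inv=[10 5 6]

10 5 6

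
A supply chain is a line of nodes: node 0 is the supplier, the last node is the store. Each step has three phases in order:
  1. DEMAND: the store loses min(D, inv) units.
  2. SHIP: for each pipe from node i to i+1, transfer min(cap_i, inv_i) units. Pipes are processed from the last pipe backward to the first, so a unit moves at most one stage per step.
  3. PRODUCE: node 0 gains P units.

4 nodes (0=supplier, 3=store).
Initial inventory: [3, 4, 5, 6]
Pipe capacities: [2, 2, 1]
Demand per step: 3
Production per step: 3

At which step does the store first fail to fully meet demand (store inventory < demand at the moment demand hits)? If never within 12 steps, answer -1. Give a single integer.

Step 1: demand=3,sold=3 ship[2->3]=1 ship[1->2]=2 ship[0->1]=2 prod=3 -> [4 4 6 4]
Step 2: demand=3,sold=3 ship[2->3]=1 ship[1->2]=2 ship[0->1]=2 prod=3 -> [5 4 7 2]
Step 3: demand=3,sold=2 ship[2->3]=1 ship[1->2]=2 ship[0->1]=2 prod=3 -> [6 4 8 1]
Step 4: demand=3,sold=1 ship[2->3]=1 ship[1->2]=2 ship[0->1]=2 prod=3 -> [7 4 9 1]
Step 5: demand=3,sold=1 ship[2->3]=1 ship[1->2]=2 ship[0->1]=2 prod=3 -> [8 4 10 1]
Step 6: demand=3,sold=1 ship[2->3]=1 ship[1->2]=2 ship[0->1]=2 prod=3 -> [9 4 11 1]
Step 7: demand=3,sold=1 ship[2->3]=1 ship[1->2]=2 ship[0->1]=2 prod=3 -> [10 4 12 1]
Step 8: demand=3,sold=1 ship[2->3]=1 ship[1->2]=2 ship[0->1]=2 prod=3 -> [11 4 13 1]
Step 9: demand=3,sold=1 ship[2->3]=1 ship[1->2]=2 ship[0->1]=2 prod=3 -> [12 4 14 1]
Step 10: demand=3,sold=1 ship[2->3]=1 ship[1->2]=2 ship[0->1]=2 prod=3 -> [13 4 15 1]
Step 11: demand=3,sold=1 ship[2->3]=1 ship[1->2]=2 ship[0->1]=2 prod=3 -> [14 4 16 1]
Step 12: demand=3,sold=1 ship[2->3]=1 ship[1->2]=2 ship[0->1]=2 prod=3 -> [15 4 17 1]
First stockout at step 3

3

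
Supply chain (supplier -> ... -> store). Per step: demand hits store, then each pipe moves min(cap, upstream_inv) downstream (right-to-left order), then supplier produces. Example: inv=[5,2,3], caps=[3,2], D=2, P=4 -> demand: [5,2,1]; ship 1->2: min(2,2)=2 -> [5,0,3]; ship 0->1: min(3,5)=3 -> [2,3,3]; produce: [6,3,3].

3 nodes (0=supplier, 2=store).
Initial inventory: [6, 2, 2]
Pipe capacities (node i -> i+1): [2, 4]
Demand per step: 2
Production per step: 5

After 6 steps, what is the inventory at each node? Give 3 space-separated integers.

Step 1: demand=2,sold=2 ship[1->2]=2 ship[0->1]=2 prod=5 -> inv=[9 2 2]
Step 2: demand=2,sold=2 ship[1->2]=2 ship[0->1]=2 prod=5 -> inv=[12 2 2]
Step 3: demand=2,sold=2 ship[1->2]=2 ship[0->1]=2 prod=5 -> inv=[15 2 2]
Step 4: demand=2,sold=2 ship[1->2]=2 ship[0->1]=2 prod=5 -> inv=[18 2 2]
Step 5: demand=2,sold=2 ship[1->2]=2 ship[0->1]=2 prod=5 -> inv=[21 2 2]
Step 6: demand=2,sold=2 ship[1->2]=2 ship[0->1]=2 prod=5 -> inv=[24 2 2]

24 2 2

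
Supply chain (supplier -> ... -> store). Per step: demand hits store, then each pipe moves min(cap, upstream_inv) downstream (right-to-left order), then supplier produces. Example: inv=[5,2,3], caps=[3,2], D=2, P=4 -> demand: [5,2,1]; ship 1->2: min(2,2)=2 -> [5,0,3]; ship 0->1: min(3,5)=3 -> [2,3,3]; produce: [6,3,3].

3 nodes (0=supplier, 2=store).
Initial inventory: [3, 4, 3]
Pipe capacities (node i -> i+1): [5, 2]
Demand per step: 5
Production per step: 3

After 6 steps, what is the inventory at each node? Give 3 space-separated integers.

Step 1: demand=5,sold=3 ship[1->2]=2 ship[0->1]=3 prod=3 -> inv=[3 5 2]
Step 2: demand=5,sold=2 ship[1->2]=2 ship[0->1]=3 prod=3 -> inv=[3 6 2]
Step 3: demand=5,sold=2 ship[1->2]=2 ship[0->1]=3 prod=3 -> inv=[3 7 2]
Step 4: demand=5,sold=2 ship[1->2]=2 ship[0->1]=3 prod=3 -> inv=[3 8 2]
Step 5: demand=5,sold=2 ship[1->2]=2 ship[0->1]=3 prod=3 -> inv=[3 9 2]
Step 6: demand=5,sold=2 ship[1->2]=2 ship[0->1]=3 prod=3 -> inv=[3 10 2]

3 10 2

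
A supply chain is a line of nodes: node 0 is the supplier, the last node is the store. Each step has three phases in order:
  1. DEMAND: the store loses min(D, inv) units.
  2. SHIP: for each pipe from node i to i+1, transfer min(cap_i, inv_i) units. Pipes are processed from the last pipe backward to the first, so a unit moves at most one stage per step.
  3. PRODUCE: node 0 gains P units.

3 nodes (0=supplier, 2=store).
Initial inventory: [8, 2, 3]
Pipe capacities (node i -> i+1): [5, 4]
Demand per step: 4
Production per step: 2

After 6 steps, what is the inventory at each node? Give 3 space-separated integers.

Step 1: demand=4,sold=3 ship[1->2]=2 ship[0->1]=5 prod=2 -> inv=[5 5 2]
Step 2: demand=4,sold=2 ship[1->2]=4 ship[0->1]=5 prod=2 -> inv=[2 6 4]
Step 3: demand=4,sold=4 ship[1->2]=4 ship[0->1]=2 prod=2 -> inv=[2 4 4]
Step 4: demand=4,sold=4 ship[1->2]=4 ship[0->1]=2 prod=2 -> inv=[2 2 4]
Step 5: demand=4,sold=4 ship[1->2]=2 ship[0->1]=2 prod=2 -> inv=[2 2 2]
Step 6: demand=4,sold=2 ship[1->2]=2 ship[0->1]=2 prod=2 -> inv=[2 2 2]

2 2 2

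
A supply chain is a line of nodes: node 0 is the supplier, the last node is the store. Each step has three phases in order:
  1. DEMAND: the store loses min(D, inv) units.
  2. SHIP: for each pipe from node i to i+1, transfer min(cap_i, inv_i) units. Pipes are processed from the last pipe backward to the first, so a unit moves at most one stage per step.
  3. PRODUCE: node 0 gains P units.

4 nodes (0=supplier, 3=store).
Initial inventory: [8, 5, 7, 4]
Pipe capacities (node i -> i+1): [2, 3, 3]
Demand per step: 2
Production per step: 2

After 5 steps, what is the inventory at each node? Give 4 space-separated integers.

Step 1: demand=2,sold=2 ship[2->3]=3 ship[1->2]=3 ship[0->1]=2 prod=2 -> inv=[8 4 7 5]
Step 2: demand=2,sold=2 ship[2->3]=3 ship[1->2]=3 ship[0->1]=2 prod=2 -> inv=[8 3 7 6]
Step 3: demand=2,sold=2 ship[2->3]=3 ship[1->2]=3 ship[0->1]=2 prod=2 -> inv=[8 2 7 7]
Step 4: demand=2,sold=2 ship[2->3]=3 ship[1->2]=2 ship[0->1]=2 prod=2 -> inv=[8 2 6 8]
Step 5: demand=2,sold=2 ship[2->3]=3 ship[1->2]=2 ship[0->1]=2 prod=2 -> inv=[8 2 5 9]

8 2 5 9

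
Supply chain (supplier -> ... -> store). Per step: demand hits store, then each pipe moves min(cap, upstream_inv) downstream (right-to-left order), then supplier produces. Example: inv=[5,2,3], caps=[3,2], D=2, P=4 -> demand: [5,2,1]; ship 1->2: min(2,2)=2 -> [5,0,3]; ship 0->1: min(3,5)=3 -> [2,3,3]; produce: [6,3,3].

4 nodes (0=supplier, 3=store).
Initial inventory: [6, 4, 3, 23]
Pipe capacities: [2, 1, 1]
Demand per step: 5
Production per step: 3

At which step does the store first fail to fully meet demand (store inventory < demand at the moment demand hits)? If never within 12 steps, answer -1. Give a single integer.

Step 1: demand=5,sold=5 ship[2->3]=1 ship[1->2]=1 ship[0->1]=2 prod=3 -> [7 5 3 19]
Step 2: demand=5,sold=5 ship[2->3]=1 ship[1->2]=1 ship[0->1]=2 prod=3 -> [8 6 3 15]
Step 3: demand=5,sold=5 ship[2->3]=1 ship[1->2]=1 ship[0->1]=2 prod=3 -> [9 7 3 11]
Step 4: demand=5,sold=5 ship[2->3]=1 ship[1->2]=1 ship[0->1]=2 prod=3 -> [10 8 3 7]
Step 5: demand=5,sold=5 ship[2->3]=1 ship[1->2]=1 ship[0->1]=2 prod=3 -> [11 9 3 3]
Step 6: demand=5,sold=3 ship[2->3]=1 ship[1->2]=1 ship[0->1]=2 prod=3 -> [12 10 3 1]
Step 7: demand=5,sold=1 ship[2->3]=1 ship[1->2]=1 ship[0->1]=2 prod=3 -> [13 11 3 1]
Step 8: demand=5,sold=1 ship[2->3]=1 ship[1->2]=1 ship[0->1]=2 prod=3 -> [14 12 3 1]
Step 9: demand=5,sold=1 ship[2->3]=1 ship[1->2]=1 ship[0->1]=2 prod=3 -> [15 13 3 1]
Step 10: demand=5,sold=1 ship[2->3]=1 ship[1->2]=1 ship[0->1]=2 prod=3 -> [16 14 3 1]
Step 11: demand=5,sold=1 ship[2->3]=1 ship[1->2]=1 ship[0->1]=2 prod=3 -> [17 15 3 1]
Step 12: demand=5,sold=1 ship[2->3]=1 ship[1->2]=1 ship[0->1]=2 prod=3 -> [18 16 3 1]
First stockout at step 6

6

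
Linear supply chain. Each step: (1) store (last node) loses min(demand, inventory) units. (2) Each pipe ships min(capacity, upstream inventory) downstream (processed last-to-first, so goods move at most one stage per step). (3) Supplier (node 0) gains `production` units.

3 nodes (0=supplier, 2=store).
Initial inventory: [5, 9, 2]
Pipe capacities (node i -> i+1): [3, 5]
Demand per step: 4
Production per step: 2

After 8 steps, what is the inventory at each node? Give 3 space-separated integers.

Step 1: demand=4,sold=2 ship[1->2]=5 ship[0->1]=3 prod=2 -> inv=[4 7 5]
Step 2: demand=4,sold=4 ship[1->2]=5 ship[0->1]=3 prod=2 -> inv=[3 5 6]
Step 3: demand=4,sold=4 ship[1->2]=5 ship[0->1]=3 prod=2 -> inv=[2 3 7]
Step 4: demand=4,sold=4 ship[1->2]=3 ship[0->1]=2 prod=2 -> inv=[2 2 6]
Step 5: demand=4,sold=4 ship[1->2]=2 ship[0->1]=2 prod=2 -> inv=[2 2 4]
Step 6: demand=4,sold=4 ship[1->2]=2 ship[0->1]=2 prod=2 -> inv=[2 2 2]
Step 7: demand=4,sold=2 ship[1->2]=2 ship[0->1]=2 prod=2 -> inv=[2 2 2]
Step 8: demand=4,sold=2 ship[1->2]=2 ship[0->1]=2 prod=2 -> inv=[2 2 2]

2 2 2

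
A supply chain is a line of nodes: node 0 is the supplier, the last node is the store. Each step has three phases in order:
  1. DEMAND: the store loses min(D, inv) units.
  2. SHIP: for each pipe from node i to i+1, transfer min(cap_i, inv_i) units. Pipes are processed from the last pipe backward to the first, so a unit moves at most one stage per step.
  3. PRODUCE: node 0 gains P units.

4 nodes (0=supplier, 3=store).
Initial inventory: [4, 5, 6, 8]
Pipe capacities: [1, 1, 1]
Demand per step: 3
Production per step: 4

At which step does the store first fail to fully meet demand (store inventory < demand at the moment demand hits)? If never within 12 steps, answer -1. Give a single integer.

Step 1: demand=3,sold=3 ship[2->3]=1 ship[1->2]=1 ship[0->1]=1 prod=4 -> [7 5 6 6]
Step 2: demand=3,sold=3 ship[2->3]=1 ship[1->2]=1 ship[0->1]=1 prod=4 -> [10 5 6 4]
Step 3: demand=3,sold=3 ship[2->3]=1 ship[1->2]=1 ship[0->1]=1 prod=4 -> [13 5 6 2]
Step 4: demand=3,sold=2 ship[2->3]=1 ship[1->2]=1 ship[0->1]=1 prod=4 -> [16 5 6 1]
Step 5: demand=3,sold=1 ship[2->3]=1 ship[1->2]=1 ship[0->1]=1 prod=4 -> [19 5 6 1]
Step 6: demand=3,sold=1 ship[2->3]=1 ship[1->2]=1 ship[0->1]=1 prod=4 -> [22 5 6 1]
Step 7: demand=3,sold=1 ship[2->3]=1 ship[1->2]=1 ship[0->1]=1 prod=4 -> [25 5 6 1]
Step 8: demand=3,sold=1 ship[2->3]=1 ship[1->2]=1 ship[0->1]=1 prod=4 -> [28 5 6 1]
Step 9: demand=3,sold=1 ship[2->3]=1 ship[1->2]=1 ship[0->1]=1 prod=4 -> [31 5 6 1]
Step 10: demand=3,sold=1 ship[2->3]=1 ship[1->2]=1 ship[0->1]=1 prod=4 -> [34 5 6 1]
Step 11: demand=3,sold=1 ship[2->3]=1 ship[1->2]=1 ship[0->1]=1 prod=4 -> [37 5 6 1]
Step 12: demand=3,sold=1 ship[2->3]=1 ship[1->2]=1 ship[0->1]=1 prod=4 -> [40 5 6 1]
First stockout at step 4

4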